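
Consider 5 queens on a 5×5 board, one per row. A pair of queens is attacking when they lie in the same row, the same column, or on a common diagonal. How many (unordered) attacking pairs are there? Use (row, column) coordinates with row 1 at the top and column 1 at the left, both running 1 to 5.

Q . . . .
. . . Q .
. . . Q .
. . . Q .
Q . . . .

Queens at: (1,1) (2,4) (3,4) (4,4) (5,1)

6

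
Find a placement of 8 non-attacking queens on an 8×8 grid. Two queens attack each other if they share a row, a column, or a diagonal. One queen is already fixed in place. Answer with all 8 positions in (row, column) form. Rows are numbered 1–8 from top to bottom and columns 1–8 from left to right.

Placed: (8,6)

Row 1: attacked by (8,6)→{6}. Safe: 1, 2, 3, 4, 5, 7, 8. Place at column 4.
Row 2: attacked by (1,4)→{3,4,5}; (8,6)→{6}. Safe: 1, 2, 7, 8. Place at column 7.
Row 3: attacked by (1,4)→{2,4,6}; (2,7)→{6,7,8}; (8,6)→{1,6}. Safe: 3, 5. Place at column 3.
Row 4: attacked by (1,4)→{1,4,7}; (2,7)→{5,7}; (3,3)→{2,3,4}; (8,6)→{2,6}. Safe: 8. Place at column 8.
Row 5: attacked by (1,4)→{4,8}; (2,7)→{4,7}; (3,3)→{1,3,5}; (4,8)→{7,8}; (8,6)→{3,6}. Safe: 2. Place at column 2.
Row 6: attacked by (1,4)→{4}; (2,7)→{3,7}; (3,3)→{3,6}; (4,8)→{6,8}; (5,2)→{1,2,3}; (8,6)→{4,6,8}. Safe: 5. Place at column 5.
Row 7: attacked by (1,4)→{4}; (2,7)→{2,7}; (3,3)→{3,7}; (4,8)→{5,8}; (5,2)→{2,4}; (6,5)→{4,5,6}; (8,6)→{5,6,7}. Safe: 1. Place at column 1.
Columns [4, 7, 3, 8, 2, 5, 1, 6], r−c [-3, -5, 0, -4, 3, 1, 6, 2], r+c [5, 9, 6, 12, 7, 11, 8, 14] are all distinct, so no two queens attack.

(1,4) (2,7) (3,3) (4,8) (5,2) (6,5) (7,1) (8,6)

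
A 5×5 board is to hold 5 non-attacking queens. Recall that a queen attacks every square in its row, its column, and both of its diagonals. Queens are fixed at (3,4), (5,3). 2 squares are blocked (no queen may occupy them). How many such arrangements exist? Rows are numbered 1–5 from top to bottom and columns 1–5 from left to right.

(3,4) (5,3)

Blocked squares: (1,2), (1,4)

1

Branch on row 1: col 1 → 0; col 5 → 1.
Sum: 0 + 1 = 1.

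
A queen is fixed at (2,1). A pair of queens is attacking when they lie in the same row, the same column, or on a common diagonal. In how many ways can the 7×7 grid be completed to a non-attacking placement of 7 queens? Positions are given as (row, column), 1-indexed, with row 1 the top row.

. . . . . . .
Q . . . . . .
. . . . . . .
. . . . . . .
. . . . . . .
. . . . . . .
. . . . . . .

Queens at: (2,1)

7

Branch on row 1: col 3 → 2; col 4 → 2; col 5 → 2; col 6 → 1; col 7 → 0.
Sum: 2 + 2 + 2 + 1 + 0 = 7.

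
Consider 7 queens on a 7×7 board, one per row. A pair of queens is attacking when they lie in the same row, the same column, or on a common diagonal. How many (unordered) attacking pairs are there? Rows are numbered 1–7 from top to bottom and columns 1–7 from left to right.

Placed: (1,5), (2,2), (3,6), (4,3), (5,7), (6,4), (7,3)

Same column: (4,3)–(7,3) (column 3).
Same diagonal: (6,4)–(7,3) (|6−7| = |4−3| = 1).
Total attacking pairs: 2.

2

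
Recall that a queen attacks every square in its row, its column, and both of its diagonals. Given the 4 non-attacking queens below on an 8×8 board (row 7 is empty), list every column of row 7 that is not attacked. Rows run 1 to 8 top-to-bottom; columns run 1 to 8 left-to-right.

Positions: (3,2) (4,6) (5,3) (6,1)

columns 4, 7, 8

(3,2) attacks row 7 at column 2 and diagonals 6.
(4,6) attacks row 7 at column 6 and diagonals 3.
(5,3) attacks row 7 at column 3 and diagonals 1, 5.
(6,1) attacks row 7 at column 1 and diagonals 2.
Attacked columns: {1, 2, 3, 5, 6}. Safe: {4, 7, 8}.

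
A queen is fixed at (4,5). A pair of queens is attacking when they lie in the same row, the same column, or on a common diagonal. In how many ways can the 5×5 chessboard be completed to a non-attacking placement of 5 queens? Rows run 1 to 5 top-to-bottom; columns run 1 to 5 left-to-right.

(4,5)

2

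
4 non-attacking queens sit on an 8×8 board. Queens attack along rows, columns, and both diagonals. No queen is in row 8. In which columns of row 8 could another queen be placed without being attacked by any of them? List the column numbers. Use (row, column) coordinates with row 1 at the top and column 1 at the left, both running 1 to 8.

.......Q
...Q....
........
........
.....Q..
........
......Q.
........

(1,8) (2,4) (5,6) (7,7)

columns 2, 5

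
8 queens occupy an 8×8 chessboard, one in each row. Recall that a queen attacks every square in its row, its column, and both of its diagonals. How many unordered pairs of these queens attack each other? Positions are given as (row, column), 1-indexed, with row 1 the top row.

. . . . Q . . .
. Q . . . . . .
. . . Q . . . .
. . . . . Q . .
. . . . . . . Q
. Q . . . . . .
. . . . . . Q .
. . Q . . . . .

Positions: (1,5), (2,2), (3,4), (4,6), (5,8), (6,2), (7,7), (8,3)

Same column: (2,2)–(6,2) (column 2).
Same diagonal: (2,2)–(7,7) (|2−7| = |2−7| = 5).
Total attacking pairs: 2.

2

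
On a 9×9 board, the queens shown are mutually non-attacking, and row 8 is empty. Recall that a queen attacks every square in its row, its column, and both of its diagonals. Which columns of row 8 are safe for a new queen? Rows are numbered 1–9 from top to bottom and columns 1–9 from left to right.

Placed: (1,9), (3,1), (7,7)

columns 3, 4, 5

(1,9) attacks row 8 at column 9 and diagonals 2.
(3,1) attacks row 8 at column 1 and diagonals 6.
(7,7) attacks row 8 at column 7 and diagonals 6, 8.
Attacked columns: {1, 2, 6, 7, 8, 9}. Safe: {3, 4, 5}.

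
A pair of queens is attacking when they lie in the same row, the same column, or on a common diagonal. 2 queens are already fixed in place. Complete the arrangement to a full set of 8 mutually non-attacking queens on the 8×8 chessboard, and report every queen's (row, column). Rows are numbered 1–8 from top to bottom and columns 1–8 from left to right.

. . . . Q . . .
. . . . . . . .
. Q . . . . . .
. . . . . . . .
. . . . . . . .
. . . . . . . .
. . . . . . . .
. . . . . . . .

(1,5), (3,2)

(1,5) (2,7) (3,2) (4,6) (5,3) (6,1) (7,8) (8,4)

Row 2: attacked by (1,5)→{4,5,6}; (3,2)→{1,2,3}. Safe: 7, 8. Place at column 7.
Row 4: attacked by (1,5)→{2,5,8}; (2,7)→{5,7}; (3,2)→{1,2,3}. Safe: 4, 6. Place at column 6.
Row 5: attacked by (1,5)→{1,5}; (2,7)→{4,7}; (3,2)→{2,4}; (4,6)→{5,6,7}. Safe: 3, 8. Place at column 3.
Row 6: attacked by (1,5)→{5}; (2,7)→{3,7}; (3,2)→{2,5}; (4,6)→{4,6,8}; (5,3)→{2,3,4}. Safe: 1. Place at column 1.
Row 7: attacked by (1,5)→{5}; (2,7)→{2,7}; (3,2)→{2,6}; (4,6)→{3,6}; (5,3)→{1,3,5}; (6,1)→{1,2}. Safe: 4, 8. Place at column 8.
Row 8: attacked by (1,5)→{5}; (2,7)→{1,7}; (3,2)→{2,7}; (4,6)→{2,6}; (5,3)→{3,6}; (6,1)→{1,3}; (7,8)→{7,8}. Safe: 4. Place at column 4.
Columns [5, 7, 2, 6, 3, 1, 8, 4], r−c [-4, -5, 1, -2, 2, 5, -1, 4], r+c [6, 9, 5, 10, 8, 7, 15, 12] are all distinct, so no two queens attack.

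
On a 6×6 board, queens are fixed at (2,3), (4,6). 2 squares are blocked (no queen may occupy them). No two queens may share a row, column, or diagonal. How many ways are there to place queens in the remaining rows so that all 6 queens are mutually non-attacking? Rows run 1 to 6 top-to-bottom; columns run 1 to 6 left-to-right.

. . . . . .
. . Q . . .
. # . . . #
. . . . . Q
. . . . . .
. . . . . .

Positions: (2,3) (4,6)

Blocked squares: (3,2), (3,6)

1

Branch on row 1: col 1 → 0; col 5 → 1.
Sum: 0 + 1 = 1.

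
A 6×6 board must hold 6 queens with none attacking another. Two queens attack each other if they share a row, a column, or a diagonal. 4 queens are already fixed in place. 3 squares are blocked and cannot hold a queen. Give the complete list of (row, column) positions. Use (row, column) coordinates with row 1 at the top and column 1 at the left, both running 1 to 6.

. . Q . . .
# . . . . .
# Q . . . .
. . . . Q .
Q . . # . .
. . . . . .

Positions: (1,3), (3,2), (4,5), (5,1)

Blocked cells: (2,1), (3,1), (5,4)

(1,3) (2,6) (3,2) (4,5) (5,1) (6,4)

Row 2: attacked by (1,3)→{2,3,4}; (3,2)→{1,2,3}; (4,5)→{3,5}; (5,1)→{1,4}. Blocked: 1. Safe: 6. Place at column 6.
Row 6: attacked by (1,3)→{3}; (2,6)→{2,6}; (3,2)→{2,5}; (4,5)→{3,5}; (5,1)→{1,2}. Safe: 4. Place at column 4.
Columns [3, 6, 2, 5, 1, 4], r−c [-2, -4, 1, -1, 4, 2], r+c [4, 8, 5, 9, 6, 10] are all distinct, so no two queens attack.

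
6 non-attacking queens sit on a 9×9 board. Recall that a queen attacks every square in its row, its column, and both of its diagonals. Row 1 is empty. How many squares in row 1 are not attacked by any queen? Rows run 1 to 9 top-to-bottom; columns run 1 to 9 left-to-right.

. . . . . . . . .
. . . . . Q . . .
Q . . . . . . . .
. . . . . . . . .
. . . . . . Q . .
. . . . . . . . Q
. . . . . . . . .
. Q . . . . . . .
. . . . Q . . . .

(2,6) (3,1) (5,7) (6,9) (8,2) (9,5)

1

(2,6) attacks row 1 at column 6 and diagonals 5, 7.
(3,1) attacks row 1 at column 1 and diagonals 3.
(5,7) attacks row 1 at column 7 and diagonals 3.
(6,9) attacks row 1 at column 9 and diagonals 4.
(8,2) attacks row 1 at column 2 and diagonals 9.
(9,5) attacks row 1 at column 5.
Attacked columns: {1, 2, 3, 4, 5, 6, 7, 9}. Safe: {8}.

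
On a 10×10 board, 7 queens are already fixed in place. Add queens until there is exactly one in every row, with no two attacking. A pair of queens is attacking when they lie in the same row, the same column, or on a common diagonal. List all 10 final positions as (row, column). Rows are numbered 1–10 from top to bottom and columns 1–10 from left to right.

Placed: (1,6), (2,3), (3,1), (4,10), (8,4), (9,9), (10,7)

(1,6) (2,3) (3,1) (4,10) (5,8) (6,5) (7,2) (8,4) (9,9) (10,7)

Row 5: attacked by (1,6)→{2,6,10}; (2,3)→{3,6}; (3,1)→{1,3}; (4,10)→{9,10}; (8,4)→{1,4,7}; (9,9)→{5,9}; (10,7)→{2,7}. Safe: 8. Place at column 8.
Row 6: attacked by (1,6)→{1,6}; (2,3)→{3,7}; (3,1)→{1,4}; (4,10)→{8,10}; (5,8)→{7,8,9}; (8,4)→{2,4,6}; (9,9)→{6,9}; (10,7)→{3,7}. Safe: 5. Place at column 5.
Row 7: attacked by (1,6)→{6}; (2,3)→{3,8}; (3,1)→{1,5}; (4,10)→{7,10}; (5,8)→{6,8,10}; (6,5)→{4,5,6}; (8,4)→{3,4,5}; (9,9)→{7,9}; (10,7)→{4,7,10}. Safe: 2. Place at column 2.
Columns [6, 3, 1, 10, 8, 5, 2, 4, 9, 7], r−c [-5, -1, 2, -6, -3, 1, 5, 4, 0, 3], r+c [7, 5, 4, 14, 13, 11, 9, 12, 18, 17] are all distinct, so no two queens attack.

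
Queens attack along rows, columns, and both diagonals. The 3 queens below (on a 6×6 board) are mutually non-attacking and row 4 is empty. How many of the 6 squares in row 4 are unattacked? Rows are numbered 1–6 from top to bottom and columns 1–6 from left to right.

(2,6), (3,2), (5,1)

(2,6) attacks row 4 at column 6 and diagonals 4.
(3,2) attacks row 4 at column 2 and diagonals 1, 3.
(5,1) attacks row 4 at column 1 and diagonals 2.
Attacked columns: {1, 2, 3, 4, 6}. Safe: {5}.

1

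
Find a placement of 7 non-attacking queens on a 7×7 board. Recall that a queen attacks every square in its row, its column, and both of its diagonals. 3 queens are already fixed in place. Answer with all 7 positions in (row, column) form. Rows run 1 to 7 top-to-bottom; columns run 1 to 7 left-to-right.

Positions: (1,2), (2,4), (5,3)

Row 3: attacked by (1,2)→{2,4}; (2,4)→{3,4,5}; (5,3)→{1,3,5}. Safe: 6, 7. Place at column 6.
Row 4: attacked by (1,2)→{2,5}; (2,4)→{2,4,6}; (3,6)→{5,6,7}; (5,3)→{2,3,4}. Safe: 1. Place at column 1.
Row 6: attacked by (1,2)→{2,7}; (2,4)→{4}; (3,6)→{3,6}; (4,1)→{1,3}; (5,3)→{2,3,4}. Safe: 5. Place at column 5.
Row 7: attacked by (1,2)→{2}; (2,4)→{4}; (3,6)→{2,6}; (4,1)→{1,4}; (5,3)→{1,3,5}; (6,5)→{4,5,6}. Safe: 7. Place at column 7.
Columns [2, 4, 6, 1, 3, 5, 7], r−c [-1, -2, -3, 3, 2, 1, 0], r+c [3, 6, 9, 5, 8, 11, 14] are all distinct, so no two queens attack.

(1,2) (2,4) (3,6) (4,1) (5,3) (6,5) (7,7)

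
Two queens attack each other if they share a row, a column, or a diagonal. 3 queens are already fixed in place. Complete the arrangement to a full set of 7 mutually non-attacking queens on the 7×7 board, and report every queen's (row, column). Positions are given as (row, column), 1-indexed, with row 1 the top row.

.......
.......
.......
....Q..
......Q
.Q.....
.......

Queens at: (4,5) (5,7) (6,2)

(1,6) (2,1) (3,3) (4,5) (5,7) (6,2) (7,4)

Row 1: attacked by (4,5)→{2,5}; (5,7)→{3,7}; (6,2)→{2,7}. Safe: 1, 4, 6. Place at column 6.
Row 2: attacked by (1,6)→{5,6,7}; (4,5)→{3,5,7}; (5,7)→{4,7}; (6,2)→{2,6}. Safe: 1. Place at column 1.
Row 3: attacked by (1,6)→{4,6}; (2,1)→{1,2}; (4,5)→{4,5,6}; (5,7)→{5,7}; (6,2)→{2,5}. Safe: 3. Place at column 3.
Row 7: attacked by (1,6)→{6}; (2,1)→{1,6}; (3,3)→{3,7}; (4,5)→{2,5}; (5,7)→{5,7}; (6,2)→{1,2,3}. Safe: 4. Place at column 4.
Columns [6, 1, 3, 5, 7, 2, 4], r−c [-5, 1, 0, -1, -2, 4, 3], r+c [7, 3, 6, 9, 12, 8, 11] are all distinct, so no two queens attack.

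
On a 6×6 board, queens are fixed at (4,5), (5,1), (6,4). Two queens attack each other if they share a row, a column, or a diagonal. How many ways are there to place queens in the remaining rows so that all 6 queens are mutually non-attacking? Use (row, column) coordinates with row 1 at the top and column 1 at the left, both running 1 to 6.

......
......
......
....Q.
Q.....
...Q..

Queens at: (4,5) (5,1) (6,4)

1

Branch on row 1: col 3 → 1; col 6 → 0.
Sum: 1 + 0 = 1.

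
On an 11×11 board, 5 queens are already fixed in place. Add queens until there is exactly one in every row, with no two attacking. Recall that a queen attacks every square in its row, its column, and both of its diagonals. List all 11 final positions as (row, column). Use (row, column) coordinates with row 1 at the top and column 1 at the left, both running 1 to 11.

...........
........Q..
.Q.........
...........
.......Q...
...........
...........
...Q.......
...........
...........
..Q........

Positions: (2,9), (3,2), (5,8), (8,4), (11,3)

Row 1: attacked by (2,9)→{8,9,10}; (3,2)→{2,4}; (5,8)→{4,8}; (8,4)→{4,11}; (11,3)→{3}. Safe: 1, 5, 6, 7. Place at column 5.
Row 4: attacked by (1,5)→{2,5,8}; (2,9)→{7,9,11}; (3,2)→{1,2,3}; (5,8)→{7,8,9}; (8,4)→{4,8}; (11,3)→{3,10}. Safe: 6. Place at column 6.
Row 6: attacked by (1,5)→{5,10}; (2,9)→{5,9}; (3,2)→{2,5}; (4,6)→{4,6,8}; (5,8)→{7,8,9}; (8,4)→{2,4,6}; (11,3)→{3,8}. Safe: 1, 11. Place at column 11.
Row 7: attacked by (1,5)→{5,11}; (2,9)→{4,9}; (3,2)→{2,6}; (4,6)→{3,6,9}; (5,8)→{6,8,10}; (6,11)→{10,11}; (8,4)→{3,4,5}; (11,3)→{3,7}. Safe: 1. Place at column 1.
Row 9: attacked by (1,5)→{5}; (2,9)→{2,9}; (3,2)→{2,8}; (4,6)→{1,6,11}; (5,8)→{4,8}; (6,11)→{8,11}; (7,1)→{1,3}; (8,4)→{3,4,5}; (11,3)→{1,3,5}. Safe: 7, 10. Place at column 7.
Row 10: attacked by (1,5)→{5}; (2,9)→{1,9}; (3,2)→{2,9}; (4,6)→{6}; (5,8)→{3,8}; (6,11)→{7,11}; (7,1)→{1,4}; (8,4)→{2,4,6}; (9,7)→{6,7,8}; (11,3)→{2,3,4}. Safe: 10. Place at column 10.
Columns [5, 9, 2, 6, 8, 11, 1, 4, 7, 10, 3], r−c [-4, -7, 1, -2, -3, -5, 6, 4, 2, 0, 8], r+c [6, 11, 5, 10, 13, 17, 8, 12, 16, 20, 14] are all distinct, so no two queens attack.

(1,5) (2,9) (3,2) (4,6) (5,8) (6,11) (7,1) (8,4) (9,7) (10,10) (11,3)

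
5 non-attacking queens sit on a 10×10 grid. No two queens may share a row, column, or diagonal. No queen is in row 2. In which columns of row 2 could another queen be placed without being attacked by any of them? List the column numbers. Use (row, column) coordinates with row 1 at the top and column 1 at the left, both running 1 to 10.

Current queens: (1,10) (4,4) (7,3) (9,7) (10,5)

(1,10) attacks row 2 at column 10 and diagonals 9.
(4,4) attacks row 2 at column 4 and diagonals 2, 6.
(7,3) attacks row 2 at column 3 and diagonals 8.
(9,7) attacks row 2 at column 7.
(10,5) attacks row 2 at column 5.
Attacked columns: {2, 3, 4, 5, 6, 7, 8, 9, 10}. Safe: {1}.

columns 1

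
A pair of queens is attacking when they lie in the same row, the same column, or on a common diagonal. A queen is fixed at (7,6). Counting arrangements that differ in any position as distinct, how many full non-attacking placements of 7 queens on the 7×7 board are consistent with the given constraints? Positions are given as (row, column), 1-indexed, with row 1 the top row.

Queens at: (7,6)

Branch on row 1: col 1 → 1; col 2 → 4; col 3 → 1; col 4 → 1; col 5 → 0; col 7 → 0.
Sum: 1 + 4 + 1 + 1 + 0 + 0 = 7.

7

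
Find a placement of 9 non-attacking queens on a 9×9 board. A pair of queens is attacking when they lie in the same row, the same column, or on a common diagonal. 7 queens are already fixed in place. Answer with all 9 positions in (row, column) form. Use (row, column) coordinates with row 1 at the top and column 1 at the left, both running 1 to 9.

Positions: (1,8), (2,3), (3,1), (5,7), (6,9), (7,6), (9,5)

Row 4: attacked by (1,8)→{5,8}; (2,3)→{1,3,5}; (3,1)→{1,2}; (5,7)→{6,7,8}; (6,9)→{7,9}; (7,6)→{3,6,9}; (9,5)→{5}. Safe: 4. Place at column 4.
Row 8: attacked by (1,8)→{1,8}; (2,3)→{3,9}; (3,1)→{1,6}; (4,4)→{4,8}; (5,7)→{4,7}; (6,9)→{7,9}; (7,6)→{5,6,7}; (9,5)→{4,5,6}. Safe: 2. Place at column 2.
Columns [8, 3, 1, 4, 7, 9, 6, 2, 5], r−c [-7, -1, 2, 0, -2, -3, 1, 6, 4], r+c [9, 5, 4, 8, 12, 15, 13, 10, 14] are all distinct, so no two queens attack.

(1,8) (2,3) (3,1) (4,4) (5,7) (6,9) (7,6) (8,2) (9,5)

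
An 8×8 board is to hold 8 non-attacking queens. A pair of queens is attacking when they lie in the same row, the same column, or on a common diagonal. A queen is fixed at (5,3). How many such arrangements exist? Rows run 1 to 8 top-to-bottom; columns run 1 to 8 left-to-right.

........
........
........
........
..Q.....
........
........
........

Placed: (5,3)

12

Branch on row 1: col 1 → 1; col 2 → 3; col 4 → 0; col 5 → 6; col 6 → 2; col 8 → 0.
Sum: 1 + 3 + 0 + 6 + 2 + 0 = 12.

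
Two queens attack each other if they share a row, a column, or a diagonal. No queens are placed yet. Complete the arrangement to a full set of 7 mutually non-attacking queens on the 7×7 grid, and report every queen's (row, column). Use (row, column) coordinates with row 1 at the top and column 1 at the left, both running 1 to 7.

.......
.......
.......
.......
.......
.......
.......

(1,7) (2,3) (3,6) (4,2) (5,5) (6,1) (7,4)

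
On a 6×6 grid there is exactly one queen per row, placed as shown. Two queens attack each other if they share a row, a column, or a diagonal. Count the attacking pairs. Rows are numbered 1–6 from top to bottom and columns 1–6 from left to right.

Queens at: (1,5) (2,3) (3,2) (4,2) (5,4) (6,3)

Same column: (2,3)–(6,3) (column 3); (3,2)–(4,2) (column 2).
Same diagonal: (1,5)–(4,2) (|1−4| = |5−2| = 3); (2,3)–(3,2) (|2−3| = |3−2| = 1); (3,2)–(5,4) (|3−5| = |2−4| = 2); (5,4)–(6,3) (|5−6| = |4−3| = 1).
Total attacking pairs: 6.

6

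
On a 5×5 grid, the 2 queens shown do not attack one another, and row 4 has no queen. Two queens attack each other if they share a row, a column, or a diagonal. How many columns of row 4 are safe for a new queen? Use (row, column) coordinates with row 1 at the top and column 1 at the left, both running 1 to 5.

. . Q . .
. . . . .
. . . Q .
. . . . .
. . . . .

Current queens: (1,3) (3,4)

(1,3) attacks row 4 at column 3.
(3,4) attacks row 4 at column 4 and diagonals 3, 5.
Attacked columns: {3, 4, 5}. Safe: {1, 2}.

2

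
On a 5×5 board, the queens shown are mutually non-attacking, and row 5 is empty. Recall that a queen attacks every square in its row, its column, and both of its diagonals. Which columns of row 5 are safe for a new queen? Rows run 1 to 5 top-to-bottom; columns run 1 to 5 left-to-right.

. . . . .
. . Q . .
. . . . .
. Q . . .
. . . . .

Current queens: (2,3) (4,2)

(2,3) attacks row 5 at column 3.
(4,2) attacks row 5 at column 2 and diagonals 1, 3.
Attacked columns: {1, 2, 3}. Safe: {4, 5}.

columns 4, 5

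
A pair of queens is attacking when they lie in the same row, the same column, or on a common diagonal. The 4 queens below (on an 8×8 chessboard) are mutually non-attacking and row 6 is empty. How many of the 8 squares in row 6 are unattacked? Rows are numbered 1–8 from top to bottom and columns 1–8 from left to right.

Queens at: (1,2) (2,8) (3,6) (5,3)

(1,2) attacks row 6 at column 2 and diagonals 7.
(2,8) attacks row 6 at column 8 and diagonals 4.
(3,6) attacks row 6 at column 6 and diagonals 3.
(5,3) attacks row 6 at column 3 and diagonals 2, 4.
Attacked columns: {2, 3, 4, 6, 7, 8}. Safe: {1, 5}.

2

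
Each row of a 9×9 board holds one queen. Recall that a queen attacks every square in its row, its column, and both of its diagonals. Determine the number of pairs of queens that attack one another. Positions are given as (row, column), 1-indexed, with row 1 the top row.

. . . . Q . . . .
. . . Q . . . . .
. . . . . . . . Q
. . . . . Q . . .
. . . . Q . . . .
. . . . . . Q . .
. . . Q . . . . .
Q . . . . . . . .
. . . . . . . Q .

Same column: (1,5)–(5,5) (column 5); (2,4)–(7,4) (column 4).
Same diagonal: (1,5)–(2,4) (|1−2| = |5−4| = 1); (2,4)–(4,6) (|2−4| = |4−6| = 2); (4,6)–(5,5) (|4−5| = |6−5| = 1).
Total attacking pairs: 5.

5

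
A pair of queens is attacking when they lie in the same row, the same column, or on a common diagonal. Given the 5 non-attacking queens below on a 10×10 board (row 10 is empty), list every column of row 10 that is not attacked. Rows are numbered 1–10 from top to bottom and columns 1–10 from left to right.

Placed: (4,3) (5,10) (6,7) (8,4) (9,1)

(4,3) attacks row 10 at column 3 and diagonals 9.
(5,10) attacks row 10 at column 10 and diagonals 5.
(6,7) attacks row 10 at column 7 and diagonals 3.
(8,4) attacks row 10 at column 4 and diagonals 2, 6.
(9,1) attacks row 10 at column 1 and diagonals 2.
Attacked columns: {1, 2, 3, 4, 5, 6, 7, 9, 10}. Safe: {8}.

columns 8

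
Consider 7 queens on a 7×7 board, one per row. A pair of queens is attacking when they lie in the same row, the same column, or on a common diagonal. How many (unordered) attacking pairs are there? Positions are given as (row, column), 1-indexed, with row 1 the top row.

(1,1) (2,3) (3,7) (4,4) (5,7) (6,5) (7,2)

2

Same column: (3,7)–(5,7) (column 7).
Same diagonal: (1,1)–(4,4) (|1−4| = |1−4| = 3).
Total attacking pairs: 2.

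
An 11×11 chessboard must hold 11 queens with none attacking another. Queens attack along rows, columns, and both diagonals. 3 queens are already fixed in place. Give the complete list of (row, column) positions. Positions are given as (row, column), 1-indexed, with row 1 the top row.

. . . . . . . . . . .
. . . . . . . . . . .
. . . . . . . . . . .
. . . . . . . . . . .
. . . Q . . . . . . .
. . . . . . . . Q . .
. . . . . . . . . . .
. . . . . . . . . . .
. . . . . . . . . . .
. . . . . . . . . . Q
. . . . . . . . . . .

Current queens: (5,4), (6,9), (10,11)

Row 1: attacked by (5,4)→{4,8}; (6,9)→{4,9}; (10,11)→{2,11}. Safe: 1, 3, 5, 6, 7, 10. Place at column 6.
Row 2: attacked by (1,6)→{5,6,7}; (5,4)→{1,4,7}; (6,9)→{5,9}; (10,11)→{3,11}. Safe: 2, 8, 10. Place at column 10.
Row 3: attacked by (1,6)→{4,6,8}; (2,10)→{9,10,11}; (5,4)→{2,4,6}; (6,9)→{6,9}; (10,11)→{4,11}. Safe: 1, 3, 5, 7. Place at column 7.
Row 4: attacked by (1,6)→{3,6,9}; (2,10)→{8,10}; (3,7)→{6,7,8}; (5,4)→{3,4,5}; (6,9)→{7,9,11}; (10,11)→{5,11}. Safe: 1, 2. Place at column 2.
Row 7: attacked by (1,6)→{6}; (2,10)→{5,10}; (3,7)→{3,7,11}; (4,2)→{2,5}; (5,4)→{2,4,6}; (6,9)→{8,9,10}; (10,11)→{8,11}. Safe: 1. Place at column 1.
Row 8: attacked by (1,6)→{6}; (2,10)→{4,10}; (3,7)→{2,7}; (4,2)→{2,6}; (5,4)→{1,4,7}; (6,9)→{7,9,11}; (7,1)→{1,2}; (10,11)→{9,11}. Safe: 3, 5, 8. Place at column 3.
Row 9: attacked by (1,6)→{6}; (2,10)→{3,10}; (3,7)→{1,7}; (4,2)→{2,7}; (5,4)→{4,8}; (6,9)→{6,9}; (7,1)→{1,3}; (8,3)→{2,3,4}; (10,11)→{10,11}. Safe: 5. Place at column 5.
Row 11: attacked by (1,6)→{6}; (2,10)→{1,10}; (3,7)→{7}; (4,2)→{2,9}; (5,4)→{4,10}; (6,9)→{4,9}; (7,1)→{1,5}; (8,3)→{3,6}; (9,5)→{3,5,7}; (10,11)→{10,11}. Safe: 8. Place at column 8.
Columns [6, 10, 7, 2, 4, 9, 1, 3, 5, 11, 8], r−c [-5, -8, -4, 2, 1, -3, 6, 5, 4, -1, 3], r+c [7, 12, 10, 6, 9, 15, 8, 11, 14, 21, 19] are all distinct, so no two queens attack.

(1,6) (2,10) (3,7) (4,2) (5,4) (6,9) (7,1) (8,3) (9,5) (10,11) (11,8)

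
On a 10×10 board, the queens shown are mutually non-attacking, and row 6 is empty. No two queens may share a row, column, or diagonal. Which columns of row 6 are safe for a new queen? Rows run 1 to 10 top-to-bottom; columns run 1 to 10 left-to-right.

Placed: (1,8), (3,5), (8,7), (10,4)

columns 1, 6, 10

(1,8) attacks row 6 at column 8 and diagonals 3.
(3,5) attacks row 6 at column 5 and diagonals 2, 8.
(8,7) attacks row 6 at column 7 and diagonals 5, 9.
(10,4) attacks row 6 at column 4 and diagonals 8.
Attacked columns: {2, 3, 4, 5, 7, 8, 9}. Safe: {1, 6, 10}.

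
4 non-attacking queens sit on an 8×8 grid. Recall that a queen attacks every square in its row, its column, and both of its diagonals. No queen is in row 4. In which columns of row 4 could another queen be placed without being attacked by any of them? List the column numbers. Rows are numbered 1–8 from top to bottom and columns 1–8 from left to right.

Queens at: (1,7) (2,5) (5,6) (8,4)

(1,7) attacks row 4 at column 7 and diagonals 4.
(2,5) attacks row 4 at column 5 and diagonals 3, 7.
(5,6) attacks row 4 at column 6 and diagonals 5, 7.
(8,4) attacks row 4 at column 4 and diagonals 8.
Attacked columns: {3, 4, 5, 6, 7, 8}. Safe: {1, 2}.

columns 1, 2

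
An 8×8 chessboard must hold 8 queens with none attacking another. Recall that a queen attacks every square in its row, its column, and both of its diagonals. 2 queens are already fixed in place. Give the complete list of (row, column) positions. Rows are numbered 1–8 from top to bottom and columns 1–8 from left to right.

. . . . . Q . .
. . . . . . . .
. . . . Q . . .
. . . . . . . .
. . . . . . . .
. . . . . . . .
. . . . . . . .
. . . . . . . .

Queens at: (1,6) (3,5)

(1,6) (2,1) (3,5) (4,2) (5,8) (6,3) (7,7) (8,4)

Row 2: attacked by (1,6)→{5,6,7}; (3,5)→{4,5,6}. Safe: 1, 2, 3, 8. Place at column 1.
Row 4: attacked by (1,6)→{3,6}; (2,1)→{1,3}; (3,5)→{4,5,6}. Safe: 2, 7, 8. Place at column 2.
Row 5: attacked by (1,6)→{2,6}; (2,1)→{1,4}; (3,5)→{3,5,7}; (4,2)→{1,2,3}. Safe: 8. Place at column 8.
Row 6: attacked by (1,6)→{1,6}; (2,1)→{1,5}; (3,5)→{2,5,8}; (4,2)→{2,4}; (5,8)→{7,8}. Safe: 3. Place at column 3.
Row 7: attacked by (1,6)→{6}; (2,1)→{1,6}; (3,5)→{1,5}; (4,2)→{2,5}; (5,8)→{6,8}; (6,3)→{2,3,4}. Safe: 7. Place at column 7.
Row 8: attacked by (1,6)→{6}; (2,1)→{1,7}; (3,5)→{5}; (4,2)→{2,6}; (5,8)→{5,8}; (6,3)→{1,3,5}; (7,7)→{6,7,8}. Safe: 4. Place at column 4.
Columns [6, 1, 5, 2, 8, 3, 7, 4], r−c [-5, 1, -2, 2, -3, 3, 0, 4], r+c [7, 3, 8, 6, 13, 9, 14, 12] are all distinct, so no two queens attack.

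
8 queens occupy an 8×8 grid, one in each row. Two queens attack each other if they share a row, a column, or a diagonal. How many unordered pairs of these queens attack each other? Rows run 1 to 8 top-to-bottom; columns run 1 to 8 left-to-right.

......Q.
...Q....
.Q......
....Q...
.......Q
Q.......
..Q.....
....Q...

Same column: (4,5)–(8,5) (column 5).
Same diagonal: (5,8)–(8,5) (|5−8| = |8−5| = 3).
Total attacking pairs: 2.

2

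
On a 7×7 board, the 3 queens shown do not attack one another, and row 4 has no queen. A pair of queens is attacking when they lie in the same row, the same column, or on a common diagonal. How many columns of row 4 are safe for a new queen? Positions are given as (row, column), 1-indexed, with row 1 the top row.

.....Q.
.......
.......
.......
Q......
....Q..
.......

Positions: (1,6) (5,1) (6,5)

1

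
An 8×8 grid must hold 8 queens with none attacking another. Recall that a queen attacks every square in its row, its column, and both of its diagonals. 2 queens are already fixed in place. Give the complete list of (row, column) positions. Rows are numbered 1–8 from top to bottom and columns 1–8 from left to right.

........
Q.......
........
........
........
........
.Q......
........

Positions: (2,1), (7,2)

(1,7) (2,1) (3,3) (4,8) (5,6) (6,4) (7,2) (8,5)

Row 1: attacked by (2,1)→{1,2}; (7,2)→{2,8}. Safe: 3, 4, 5, 6, 7. Place at column 7.
Row 3: attacked by (1,7)→{5,7}; (2,1)→{1,2}; (7,2)→{2,6}. Safe: 3, 4, 8. Place at column 3.
Row 4: attacked by (1,7)→{4,7}; (2,1)→{1,3}; (3,3)→{2,3,4}; (7,2)→{2,5}. Safe: 6, 8. Place at column 8.
Row 5: attacked by (1,7)→{3,7}; (2,1)→{1,4}; (3,3)→{1,3,5}; (4,8)→{7,8}; (7,2)→{2,4}. Safe: 6. Place at column 6.
Row 6: attacked by (1,7)→{2,7}; (2,1)→{1,5}; (3,3)→{3,6}; (4,8)→{6,8}; (5,6)→{5,6,7}; (7,2)→{1,2,3}. Safe: 4. Place at column 4.
Row 8: attacked by (1,7)→{7}; (2,1)→{1,7}; (3,3)→{3,8}; (4,8)→{4,8}; (5,6)→{3,6}; (6,4)→{2,4,6}; (7,2)→{1,2,3}. Safe: 5. Place at column 5.
Columns [7, 1, 3, 8, 6, 4, 2, 5], r−c [-6, 1, 0, -4, -1, 2, 5, 3], r+c [8, 3, 6, 12, 11, 10, 9, 13] are all distinct, so no two queens attack.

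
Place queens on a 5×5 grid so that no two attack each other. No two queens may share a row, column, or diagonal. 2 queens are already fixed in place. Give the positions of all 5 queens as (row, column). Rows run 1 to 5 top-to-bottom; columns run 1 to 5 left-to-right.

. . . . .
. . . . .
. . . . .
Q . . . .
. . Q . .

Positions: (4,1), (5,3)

(1,5) (2,2) (3,4) (4,1) (5,3)

Row 1: attacked by (4,1)→{1,4}; (5,3)→{3}. Safe: 2, 5. Place at column 5.
Row 2: attacked by (1,5)→{4,5}; (4,1)→{1,3}; (5,3)→{3}. Safe: 2. Place at column 2.
Row 3: attacked by (1,5)→{3,5}; (2,2)→{1,2,3}; (4,1)→{1,2}; (5,3)→{1,3,5}. Safe: 4. Place at column 4.
Columns [5, 2, 4, 1, 3], r−c [-4, 0, -1, 3, 2], r+c [6, 4, 7, 5, 8] are all distinct, so no two queens attack.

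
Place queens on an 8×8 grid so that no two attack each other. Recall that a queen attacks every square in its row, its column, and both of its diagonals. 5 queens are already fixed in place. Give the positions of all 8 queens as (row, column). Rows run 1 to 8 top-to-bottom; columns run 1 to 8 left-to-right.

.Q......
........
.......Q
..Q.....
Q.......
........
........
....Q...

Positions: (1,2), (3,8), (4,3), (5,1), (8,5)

(1,2) (2,6) (3,8) (4,3) (5,1) (6,4) (7,7) (8,5)

Row 2: attacked by (1,2)→{1,2,3}; (3,8)→{7,8}; (4,3)→{1,3,5}; (5,1)→{1,4}; (8,5)→{5}. Safe: 6. Place at column 6.
Row 6: attacked by (1,2)→{2,7}; (2,6)→{2,6}; (3,8)→{5,8}; (4,3)→{1,3,5}; (5,1)→{1,2}; (8,5)→{3,5,7}. Safe: 4. Place at column 4.
Row 7: attacked by (1,2)→{2,8}; (2,6)→{1,6}; (3,8)→{4,8}; (4,3)→{3,6}; (5,1)→{1,3}; (6,4)→{3,4,5}; (8,5)→{4,5,6}. Safe: 7. Place at column 7.
Columns [2, 6, 8, 3, 1, 4, 7, 5], r−c [-1, -4, -5, 1, 4, 2, 0, 3], r+c [3, 8, 11, 7, 6, 10, 14, 13] are all distinct, so no two queens attack.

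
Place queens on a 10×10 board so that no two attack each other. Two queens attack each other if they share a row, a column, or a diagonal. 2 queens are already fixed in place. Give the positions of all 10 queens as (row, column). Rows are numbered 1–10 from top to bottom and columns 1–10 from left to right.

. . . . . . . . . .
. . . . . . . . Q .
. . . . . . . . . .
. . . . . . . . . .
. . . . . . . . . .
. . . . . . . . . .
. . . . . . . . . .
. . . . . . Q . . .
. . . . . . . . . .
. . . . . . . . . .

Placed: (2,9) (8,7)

(1,3) (2,9) (3,6) (4,8) (5,2) (6,4) (7,1) (8,7) (9,5) (10,10)

Row 1: attacked by (2,9)→{8,9,10}; (8,7)→{7}. Safe: 1, 2, 3, 4, 5, 6. Place at column 3.
Row 3: attacked by (1,3)→{1,3,5}; (2,9)→{8,9,10}; (8,7)→{2,7}. Safe: 4, 6. Place at column 6.
Row 4: attacked by (1,3)→{3,6}; (2,9)→{7,9}; (3,6)→{5,6,7}; (8,7)→{3,7}. Safe: 1, 2, 4, 8, 10. Place at column 8.
Row 5: attacked by (1,3)→{3,7}; (2,9)→{6,9}; (3,6)→{4,6,8}; (4,8)→{7,8,9}; (8,7)→{4,7,10}. Safe: 1, 2, 5. Place at column 2.
Row 6: attacked by (1,3)→{3,8}; (2,9)→{5,9}; (3,6)→{3,6,9}; (4,8)→{6,8,10}; (5,2)→{1,2,3}; (8,7)→{5,7,9}. Safe: 4. Place at column 4.
Row 7: attacked by (1,3)→{3,9}; (2,9)→{4,9}; (3,6)→{2,6,10}; (4,8)→{5,8}; (5,2)→{2,4}; (6,4)→{3,4,5}; (8,7)→{6,7,8}. Safe: 1. Place at column 1.
Row 9: attacked by (1,3)→{3}; (2,9)→{2,9}; (3,6)→{6}; (4,8)→{3,8}; (5,2)→{2,6}; (6,4)→{1,4,7}; (7,1)→{1,3}; (8,7)→{6,7,8}. Safe: 5, 10. Place at column 5.
Row 10: attacked by (1,3)→{3}; (2,9)→{1,9}; (3,6)→{6}; (4,8)→{2,8}; (5,2)→{2,7}; (6,4)→{4,8}; (7,1)→{1,4}; (8,7)→{5,7,9}; (9,5)→{4,5,6}. Safe: 10. Place at column 10.
Columns [3, 9, 6, 8, 2, 4, 1, 7, 5, 10], r−c [-2, -7, -3, -4, 3, 2, 6, 1, 4, 0], r+c [4, 11, 9, 12, 7, 10, 8, 15, 14, 20] are all distinct, so no two queens attack.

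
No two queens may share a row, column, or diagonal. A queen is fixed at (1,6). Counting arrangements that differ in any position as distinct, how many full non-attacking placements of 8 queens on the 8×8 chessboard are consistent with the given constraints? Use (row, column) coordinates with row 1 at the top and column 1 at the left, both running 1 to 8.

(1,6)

Branch on row 2: col 1 → 1; col 2 → 2; col 3 → 8; col 4 → 4; col 8 → 1.
Sum: 1 + 2 + 8 + 4 + 1 = 16.

16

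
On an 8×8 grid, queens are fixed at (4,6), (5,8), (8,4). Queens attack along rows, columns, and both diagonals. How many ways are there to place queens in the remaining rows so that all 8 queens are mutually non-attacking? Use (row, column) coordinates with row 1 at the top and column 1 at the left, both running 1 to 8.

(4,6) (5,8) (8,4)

2

Branch on row 1: col 1 → 0; col 2 → 1; col 5 → 0; col 7 → 1.
Sum: 0 + 1 + 0 + 1 = 2.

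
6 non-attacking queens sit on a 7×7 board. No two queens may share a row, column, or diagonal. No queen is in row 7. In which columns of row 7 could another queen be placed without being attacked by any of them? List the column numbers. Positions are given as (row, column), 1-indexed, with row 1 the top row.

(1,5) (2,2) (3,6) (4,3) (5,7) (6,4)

(1,5) attacks row 7 at column 5.
(2,2) attacks row 7 at column 2 and diagonals 7.
(3,6) attacks row 7 at column 6 and diagonals 2.
(4,3) attacks row 7 at column 3 and diagonals 6.
(5,7) attacks row 7 at column 7 and diagonals 5.
(6,4) attacks row 7 at column 4 and diagonals 3, 5.
Attacked columns: {2, 3, 4, 5, 6, 7}. Safe: {1}.

columns 1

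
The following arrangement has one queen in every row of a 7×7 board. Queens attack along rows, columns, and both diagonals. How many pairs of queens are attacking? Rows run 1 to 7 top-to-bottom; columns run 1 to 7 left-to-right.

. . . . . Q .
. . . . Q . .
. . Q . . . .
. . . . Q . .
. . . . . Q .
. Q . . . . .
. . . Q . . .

5

Same column: (1,6)–(5,6) (column 6); (2,5)–(4,5) (column 5).
Same diagonal: (1,6)–(2,5) (|1−2| = |6−5| = 1); (4,5)–(5,6) (|4−5| = |5−6| = 1); (5,6)–(7,4) (|5−7| = |6−4| = 2).
Total attacking pairs: 5.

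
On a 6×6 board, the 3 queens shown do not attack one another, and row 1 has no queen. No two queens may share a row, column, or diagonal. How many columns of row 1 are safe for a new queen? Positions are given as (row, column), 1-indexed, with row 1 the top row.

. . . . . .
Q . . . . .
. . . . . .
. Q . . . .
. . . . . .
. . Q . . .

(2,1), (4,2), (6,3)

2

(2,1) attacks row 1 at column 1 and diagonals 2.
(4,2) attacks row 1 at column 2 and diagonals 5.
(6,3) attacks row 1 at column 3.
Attacked columns: {1, 2, 3, 5}. Safe: {4, 6}.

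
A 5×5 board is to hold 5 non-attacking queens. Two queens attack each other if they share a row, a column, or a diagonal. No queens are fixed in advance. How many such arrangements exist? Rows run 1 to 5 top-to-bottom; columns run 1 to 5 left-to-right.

10

Branch on row 1: col 1 → 2; col 2 → 2; col 3 → 2; col 4 → 2; col 5 → 2.
Sum: 2 + 2 + 2 + 2 + 2 = 10.
(This is the classic 5-queens count.)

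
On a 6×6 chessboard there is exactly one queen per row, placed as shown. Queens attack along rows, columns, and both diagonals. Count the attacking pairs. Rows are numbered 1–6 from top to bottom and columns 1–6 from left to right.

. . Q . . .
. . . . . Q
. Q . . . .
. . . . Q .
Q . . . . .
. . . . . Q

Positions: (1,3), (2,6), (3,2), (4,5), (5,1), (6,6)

Same column: (2,6)–(6,6) (column 6).
Total attacking pairs: 1.

1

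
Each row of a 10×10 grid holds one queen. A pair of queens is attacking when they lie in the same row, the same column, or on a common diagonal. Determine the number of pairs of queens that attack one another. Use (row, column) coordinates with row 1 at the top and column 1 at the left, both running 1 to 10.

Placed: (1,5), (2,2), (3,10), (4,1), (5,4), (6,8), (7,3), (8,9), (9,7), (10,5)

1

Same column: (1,5)–(10,5) (column 5).
Total attacking pairs: 1.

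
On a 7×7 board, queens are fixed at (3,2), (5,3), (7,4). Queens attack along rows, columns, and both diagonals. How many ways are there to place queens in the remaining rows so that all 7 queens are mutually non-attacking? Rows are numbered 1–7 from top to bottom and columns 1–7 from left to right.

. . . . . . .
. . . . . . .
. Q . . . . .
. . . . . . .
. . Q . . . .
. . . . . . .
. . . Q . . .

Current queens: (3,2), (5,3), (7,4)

2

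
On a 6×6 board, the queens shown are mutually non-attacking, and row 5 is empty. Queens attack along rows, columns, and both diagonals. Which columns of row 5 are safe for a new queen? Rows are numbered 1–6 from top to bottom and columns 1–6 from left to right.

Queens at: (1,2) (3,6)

(1,2) attacks row 5 at column 2 and diagonals 6.
(3,6) attacks row 5 at column 6 and diagonals 4.
Attacked columns: {2, 4, 6}. Safe: {1, 3, 5}.

columns 1, 3, 5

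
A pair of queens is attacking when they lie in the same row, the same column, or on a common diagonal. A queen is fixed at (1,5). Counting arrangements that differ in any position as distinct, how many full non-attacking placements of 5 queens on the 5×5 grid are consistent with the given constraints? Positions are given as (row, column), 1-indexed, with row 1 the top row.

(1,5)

2

Branch on row 2: col 1 → 0; col 2 → 1; col 3 → 1.
Sum: 0 + 1 + 1 = 2.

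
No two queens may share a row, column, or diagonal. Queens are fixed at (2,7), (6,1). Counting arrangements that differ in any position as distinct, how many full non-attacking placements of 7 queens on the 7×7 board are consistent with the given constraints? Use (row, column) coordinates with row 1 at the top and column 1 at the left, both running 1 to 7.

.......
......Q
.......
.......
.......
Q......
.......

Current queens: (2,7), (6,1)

Branch on row 1: col 2 → 0; col 3 → 1; col 4 → 1; col 5 → 2.
Sum: 0 + 1 + 1 + 2 = 4.

4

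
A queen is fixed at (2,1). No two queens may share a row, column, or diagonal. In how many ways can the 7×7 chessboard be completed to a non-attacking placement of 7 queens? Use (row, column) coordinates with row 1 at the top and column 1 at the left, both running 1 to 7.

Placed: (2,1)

7

Branch on row 1: col 3 → 2; col 4 → 2; col 5 → 2; col 6 → 1; col 7 → 0.
Sum: 2 + 2 + 2 + 1 + 0 = 7.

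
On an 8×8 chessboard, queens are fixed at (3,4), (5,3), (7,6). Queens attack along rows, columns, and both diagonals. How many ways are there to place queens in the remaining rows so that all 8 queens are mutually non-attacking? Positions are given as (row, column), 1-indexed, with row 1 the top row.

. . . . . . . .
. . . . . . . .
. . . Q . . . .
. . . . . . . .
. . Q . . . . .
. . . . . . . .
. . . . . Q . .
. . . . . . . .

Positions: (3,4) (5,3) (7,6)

2

Branch on row 1: col 1 → 0; col 5 → 2; col 8 → 0.
Sum: 0 + 2 + 0 = 2.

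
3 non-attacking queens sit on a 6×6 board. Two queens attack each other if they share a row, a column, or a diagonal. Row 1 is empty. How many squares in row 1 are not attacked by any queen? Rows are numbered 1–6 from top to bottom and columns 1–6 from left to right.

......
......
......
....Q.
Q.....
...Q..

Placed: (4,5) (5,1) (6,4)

2

(4,5) attacks row 1 at column 5 and diagonals 2.
(5,1) attacks row 1 at column 1 and diagonals 5.
(6,4) attacks row 1 at column 4.
Attacked columns: {1, 2, 4, 5}. Safe: {3, 6}.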